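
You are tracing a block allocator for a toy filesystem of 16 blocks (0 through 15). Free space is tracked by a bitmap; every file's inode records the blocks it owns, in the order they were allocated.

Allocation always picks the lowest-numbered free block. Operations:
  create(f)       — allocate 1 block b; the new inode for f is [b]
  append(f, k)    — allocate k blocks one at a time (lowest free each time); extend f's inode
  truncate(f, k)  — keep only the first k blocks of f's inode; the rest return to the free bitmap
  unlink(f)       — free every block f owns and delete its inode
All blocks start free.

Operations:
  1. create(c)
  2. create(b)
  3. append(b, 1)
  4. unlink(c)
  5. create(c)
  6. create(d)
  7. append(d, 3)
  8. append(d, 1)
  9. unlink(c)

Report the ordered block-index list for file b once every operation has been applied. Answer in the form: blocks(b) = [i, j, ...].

create(c): bitmap=F............... | c=[0]
create(b): bitmap=FF.............. | b=[1] c=[0]
append(b, 1): bitmap=FFF............. | b=[1, 2] c=[0]
unlink(c): bitmap=.FF............. | b=[1, 2]
create(c): bitmap=FFF............. | b=[1, 2] c=[0]
create(d): bitmap=FFFF............ | b=[1, 2] c=[0] d=[3]
append(d, 3): bitmap=FFFFFFF......... | b=[1, 2] c=[0] d=[3, 4, 5, 6]
append(d, 1): bitmap=FFFFFFFF........ | b=[1, 2] c=[0] d=[3, 4, 5, 6, 7]
unlink(c): bitmap=.FFFFFFF........ | b=[1, 2] d=[3, 4, 5, 6, 7]

blocks(b) = [1, 2]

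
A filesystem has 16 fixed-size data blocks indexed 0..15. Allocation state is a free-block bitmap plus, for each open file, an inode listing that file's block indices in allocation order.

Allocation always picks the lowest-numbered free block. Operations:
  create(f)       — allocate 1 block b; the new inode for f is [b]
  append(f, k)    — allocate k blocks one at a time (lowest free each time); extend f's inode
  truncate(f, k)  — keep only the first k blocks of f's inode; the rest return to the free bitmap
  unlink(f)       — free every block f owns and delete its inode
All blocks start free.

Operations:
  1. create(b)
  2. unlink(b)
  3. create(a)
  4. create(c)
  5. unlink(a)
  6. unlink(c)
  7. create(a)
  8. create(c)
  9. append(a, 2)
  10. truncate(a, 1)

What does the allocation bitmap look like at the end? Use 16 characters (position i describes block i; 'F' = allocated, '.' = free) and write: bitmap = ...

bitmap = FF..............

[1] create(b) — b=0 (map F...............)
[2] unlink(b) —  (map ................)
[3] create(a) — a=0 (map F...............)
[4] create(c) — a=0 c=1 (map FF..............)
[5] unlink(a) — c=1 (map .F..............)
[6] unlink(c) —  (map ................)
[7] create(a) — a=0 (map F...............)
[8] create(c) — a=0 c=1 (map FF..............)
[9] append(a, 2) — a=0,2,3 c=1 (map FFFF............)
[10] truncate(a, 1) — a=0 c=1 (map FF..............)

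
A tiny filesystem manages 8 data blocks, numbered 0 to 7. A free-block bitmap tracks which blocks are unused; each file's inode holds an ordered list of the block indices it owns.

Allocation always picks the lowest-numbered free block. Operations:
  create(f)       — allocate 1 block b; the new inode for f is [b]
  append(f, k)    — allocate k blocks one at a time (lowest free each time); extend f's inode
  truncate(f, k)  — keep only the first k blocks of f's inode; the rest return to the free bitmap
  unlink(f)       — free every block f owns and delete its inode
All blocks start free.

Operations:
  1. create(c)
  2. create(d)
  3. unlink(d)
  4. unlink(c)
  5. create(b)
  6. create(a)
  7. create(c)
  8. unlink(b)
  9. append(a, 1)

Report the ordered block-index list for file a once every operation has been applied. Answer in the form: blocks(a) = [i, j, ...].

after create(c) → c:[0]  free=[F.......]
after create(d) → c:[0], d:[1]  free=[FF......]
after unlink(d) → c:[0]  free=[F.......]
after unlink(c) →   free=[........]
after create(b) → b:[0]  free=[F.......]
after create(a) → a:[1], b:[0]  free=[FF......]
after create(c) → a:[1], b:[0], c:[2]  free=[FFF.....]
after unlink(b) → a:[1], c:[2]  free=[.FF.....]
after append(a, 1) → a:[1, 0], c:[2]  free=[FFF.....]

blocks(a) = [1, 0]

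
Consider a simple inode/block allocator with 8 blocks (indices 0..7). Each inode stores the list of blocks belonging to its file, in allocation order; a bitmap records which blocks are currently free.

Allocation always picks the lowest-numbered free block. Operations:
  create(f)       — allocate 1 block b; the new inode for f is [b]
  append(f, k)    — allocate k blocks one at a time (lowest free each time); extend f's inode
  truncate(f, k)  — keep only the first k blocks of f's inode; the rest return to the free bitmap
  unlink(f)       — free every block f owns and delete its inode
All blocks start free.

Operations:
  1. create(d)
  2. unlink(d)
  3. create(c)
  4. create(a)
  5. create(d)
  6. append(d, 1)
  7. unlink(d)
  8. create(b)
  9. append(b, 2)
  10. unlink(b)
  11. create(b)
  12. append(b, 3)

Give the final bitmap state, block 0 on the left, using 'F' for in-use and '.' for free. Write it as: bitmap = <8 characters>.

  1. create(d)  ⇒  F.......  {d→[0]}
  2. unlink(d)  ⇒  ........  {}
  3. create(c)  ⇒  F.......  {c→[0]}
  4. create(a)  ⇒  FF......  {a→[1]; c→[0]}
  5. create(d)  ⇒  FFF.....  {a→[1]; c→[0]; d→[2]}
  6. append(d, 1)  ⇒  FFFF....  {a→[1]; c→[0]; d→[2, 3]}
  7. unlink(d)  ⇒  FF......  {a→[1]; c→[0]}
  8. create(b)  ⇒  FFF.....  {a→[1]; b→[2]; c→[0]}
  9. append(b, 2)  ⇒  FFFFF...  {a→[1]; b→[2, 3, 4]; c→[0]}
  10. unlink(b)  ⇒  FF......  {a→[1]; c→[0]}
  11. create(b)  ⇒  FFF.....  {a→[1]; b→[2]; c→[0]}
  12. append(b, 3)  ⇒  FFFFFF..  {a→[1]; b→[2, 3, 4, 5]; c→[0]}

bitmap = FFFFFF..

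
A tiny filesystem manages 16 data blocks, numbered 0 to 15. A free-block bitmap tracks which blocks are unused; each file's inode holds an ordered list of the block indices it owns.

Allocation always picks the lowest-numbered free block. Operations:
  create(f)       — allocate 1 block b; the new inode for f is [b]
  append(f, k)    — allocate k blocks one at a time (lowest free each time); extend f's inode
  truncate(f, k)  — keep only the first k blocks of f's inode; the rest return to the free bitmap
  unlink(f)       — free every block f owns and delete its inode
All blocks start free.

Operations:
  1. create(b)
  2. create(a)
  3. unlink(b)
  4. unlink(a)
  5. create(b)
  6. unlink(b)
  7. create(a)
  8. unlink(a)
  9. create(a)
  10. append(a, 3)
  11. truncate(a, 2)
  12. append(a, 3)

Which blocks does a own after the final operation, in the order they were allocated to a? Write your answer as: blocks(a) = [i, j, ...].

blocks(a) = [0, 1, 2, 3, 4]

  1. create(b)  ⇒  F...............  {b→[0]}
  2. create(a)  ⇒  FF..............  {a→[1]; b→[0]}
  3. unlink(b)  ⇒  .F..............  {a→[1]}
  4. unlink(a)  ⇒  ................  {}
  5. create(b)  ⇒  F...............  {b→[0]}
  6. unlink(b)  ⇒  ................  {}
  7. create(a)  ⇒  F...............  {a→[0]}
  8. unlink(a)  ⇒  ................  {}
  9. create(a)  ⇒  F...............  {a→[0]}
  10. append(a, 3)  ⇒  FFFF............  {a→[0, 1, 2, 3]}
  11. truncate(a, 2)  ⇒  FF..............  {a→[0, 1]}
  12. append(a, 3)  ⇒  FFFFF...........  {a→[0, 1, 2, 3, 4]}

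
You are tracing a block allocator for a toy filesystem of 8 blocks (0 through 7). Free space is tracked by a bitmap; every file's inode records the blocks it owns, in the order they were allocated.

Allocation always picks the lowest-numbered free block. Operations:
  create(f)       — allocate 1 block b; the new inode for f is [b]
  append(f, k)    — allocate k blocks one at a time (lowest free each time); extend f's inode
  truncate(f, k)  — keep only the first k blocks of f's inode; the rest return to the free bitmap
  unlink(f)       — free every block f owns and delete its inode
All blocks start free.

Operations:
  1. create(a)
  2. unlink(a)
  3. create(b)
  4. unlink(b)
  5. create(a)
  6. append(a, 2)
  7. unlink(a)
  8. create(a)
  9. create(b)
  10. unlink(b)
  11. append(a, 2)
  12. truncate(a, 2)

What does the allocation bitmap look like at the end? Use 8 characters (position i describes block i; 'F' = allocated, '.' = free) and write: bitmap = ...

[1] create(a) — a=0 (map F.......)
[2] unlink(a) —  (map ........)
[3] create(b) — b=0 (map F.......)
[4] unlink(b) —  (map ........)
[5] create(a) — a=0 (map F.......)
[6] append(a, 2) — a=0,1,2 (map FFF.....)
[7] unlink(a) —  (map ........)
[8] create(a) — a=0 (map F.......)
[9] create(b) — a=0 b=1 (map FF......)
[10] unlink(b) — a=0 (map F.......)
[11] append(a, 2) — a=0,1,2 (map FFF.....)
[12] truncate(a, 2) — a=0,1 (map FF......)

bitmap = FF......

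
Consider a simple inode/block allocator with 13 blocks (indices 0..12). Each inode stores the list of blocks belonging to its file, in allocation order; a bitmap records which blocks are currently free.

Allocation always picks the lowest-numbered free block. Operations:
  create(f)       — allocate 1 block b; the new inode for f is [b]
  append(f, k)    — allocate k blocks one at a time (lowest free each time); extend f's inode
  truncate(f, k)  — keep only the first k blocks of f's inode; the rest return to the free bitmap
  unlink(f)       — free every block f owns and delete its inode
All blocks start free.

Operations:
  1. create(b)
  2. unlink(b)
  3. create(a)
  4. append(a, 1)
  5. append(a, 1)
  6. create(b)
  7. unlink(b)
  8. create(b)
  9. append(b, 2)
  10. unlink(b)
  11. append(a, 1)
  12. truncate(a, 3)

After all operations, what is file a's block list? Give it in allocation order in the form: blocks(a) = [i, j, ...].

  1. create(b)  ⇒  F............  {b→[0]}
  2. unlink(b)  ⇒  .............  {}
  3. create(a)  ⇒  F............  {a→[0]}
  4. append(a, 1)  ⇒  FF...........  {a→[0, 1]}
  5. append(a, 1)  ⇒  FFF..........  {a→[0, 1, 2]}
  6. create(b)  ⇒  FFFF.........  {a→[0, 1, 2]; b→[3]}
  7. unlink(b)  ⇒  FFF..........  {a→[0, 1, 2]}
  8. create(b)  ⇒  FFFF.........  {a→[0, 1, 2]; b→[3]}
  9. append(b, 2)  ⇒  FFFFFF.......  {a→[0, 1, 2]; b→[3, 4, 5]}
  10. unlink(b)  ⇒  FFF..........  {a→[0, 1, 2]}
  11. append(a, 1)  ⇒  FFFF.........  {a→[0, 1, 2, 3]}
  12. truncate(a, 3)  ⇒  FFF..........  {a→[0, 1, 2]}

blocks(a) = [0, 1, 2]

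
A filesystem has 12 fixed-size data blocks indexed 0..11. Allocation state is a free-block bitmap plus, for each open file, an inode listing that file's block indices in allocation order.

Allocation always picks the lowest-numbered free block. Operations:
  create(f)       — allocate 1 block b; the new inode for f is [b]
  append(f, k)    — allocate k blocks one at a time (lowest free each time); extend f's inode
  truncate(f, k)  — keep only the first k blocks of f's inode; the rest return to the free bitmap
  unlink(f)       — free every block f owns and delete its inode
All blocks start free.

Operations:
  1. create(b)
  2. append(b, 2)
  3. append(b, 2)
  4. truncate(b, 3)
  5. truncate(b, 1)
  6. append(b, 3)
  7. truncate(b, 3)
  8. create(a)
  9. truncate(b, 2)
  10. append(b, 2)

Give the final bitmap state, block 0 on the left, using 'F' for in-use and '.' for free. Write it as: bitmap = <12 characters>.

bitmap = FFFFF.......

  1. create(b)  ⇒  F...........  {b→[0]}
  2. append(b, 2)  ⇒  FFF.........  {b→[0, 1, 2]}
  3. append(b, 2)  ⇒  FFFFF.......  {b→[0, 1, 2, 3, 4]}
  4. truncate(b, 3)  ⇒  FFF.........  {b→[0, 1, 2]}
  5. truncate(b, 1)  ⇒  F...........  {b→[0]}
  6. append(b, 3)  ⇒  FFFF........  {b→[0, 1, 2, 3]}
  7. truncate(b, 3)  ⇒  FFF.........  {b→[0, 1, 2]}
  8. create(a)  ⇒  FFFF........  {a→[3]; b→[0, 1, 2]}
  9. truncate(b, 2)  ⇒  FF.F........  {a→[3]; b→[0, 1]}
  10. append(b, 2)  ⇒  FFFFF.......  {a→[3]; b→[0, 1, 2, 4]}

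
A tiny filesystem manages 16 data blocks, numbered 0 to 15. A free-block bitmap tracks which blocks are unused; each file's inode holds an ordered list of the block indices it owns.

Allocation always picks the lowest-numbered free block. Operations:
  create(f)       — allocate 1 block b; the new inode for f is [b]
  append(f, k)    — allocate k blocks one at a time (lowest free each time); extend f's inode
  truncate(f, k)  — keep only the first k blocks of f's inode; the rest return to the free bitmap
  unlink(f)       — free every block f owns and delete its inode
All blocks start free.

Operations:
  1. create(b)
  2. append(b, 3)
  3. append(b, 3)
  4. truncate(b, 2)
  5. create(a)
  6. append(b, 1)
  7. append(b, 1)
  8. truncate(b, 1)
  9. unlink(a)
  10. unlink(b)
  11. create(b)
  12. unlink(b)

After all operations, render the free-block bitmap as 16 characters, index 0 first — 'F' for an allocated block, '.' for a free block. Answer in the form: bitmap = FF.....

  1. create(b)  ⇒  F...............  {b→[0]}
  2. append(b, 3)  ⇒  FFFF............  {b→[0, 1, 2, 3]}
  3. append(b, 3)  ⇒  FFFFFFF.........  {b→[0, 1, 2, 3, 4, 5, 6]}
  4. truncate(b, 2)  ⇒  FF..............  {b→[0, 1]}
  5. create(a)  ⇒  FFF.............  {a→[2]; b→[0, 1]}
  6. append(b, 1)  ⇒  FFFF............  {a→[2]; b→[0, 1, 3]}
  7. append(b, 1)  ⇒  FFFFF...........  {a→[2]; b→[0, 1, 3, 4]}
  8. truncate(b, 1)  ⇒  F.F.............  {a→[2]; b→[0]}
  9. unlink(a)  ⇒  F...............  {b→[0]}
  10. unlink(b)  ⇒  ................  {}
  11. create(b)  ⇒  F...............  {b→[0]}
  12. unlink(b)  ⇒  ................  {}

bitmap = ................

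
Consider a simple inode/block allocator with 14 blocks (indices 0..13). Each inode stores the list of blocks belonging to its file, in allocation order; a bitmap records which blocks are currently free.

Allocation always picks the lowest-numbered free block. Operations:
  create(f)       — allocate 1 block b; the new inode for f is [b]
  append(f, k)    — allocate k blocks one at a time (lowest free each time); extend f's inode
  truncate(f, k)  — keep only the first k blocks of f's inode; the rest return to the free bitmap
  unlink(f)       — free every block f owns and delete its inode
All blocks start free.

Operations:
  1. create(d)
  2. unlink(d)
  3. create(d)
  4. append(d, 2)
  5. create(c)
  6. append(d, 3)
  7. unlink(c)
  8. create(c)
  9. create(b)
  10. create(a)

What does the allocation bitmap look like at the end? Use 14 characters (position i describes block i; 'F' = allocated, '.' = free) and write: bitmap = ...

bitmap = FFFFFFFFF.....

  1. create(d)  ⇒  F.............  {d→[0]}
  2. unlink(d)  ⇒  ..............  {}
  3. create(d)  ⇒  F.............  {d→[0]}
  4. append(d, 2)  ⇒  FFF...........  {d→[0, 1, 2]}
  5. create(c)  ⇒  FFFF..........  {c→[3]; d→[0, 1, 2]}
  6. append(d, 3)  ⇒  FFFFFFF.......  {c→[3]; d→[0, 1, 2, 4, 5, 6]}
  7. unlink(c)  ⇒  FFF.FFF.......  {d→[0, 1, 2, 4, 5, 6]}
  8. create(c)  ⇒  FFFFFFF.......  {c→[3]; d→[0, 1, 2, 4, 5, 6]}
  9. create(b)  ⇒  FFFFFFFF......  {b→[7]; c→[3]; d→[0, 1, 2, 4, 5, 6]}
  10. create(a)  ⇒  FFFFFFFFF.....  {a→[8]; b→[7]; c→[3]; d→[0, 1, 2, 4, 5, 6]}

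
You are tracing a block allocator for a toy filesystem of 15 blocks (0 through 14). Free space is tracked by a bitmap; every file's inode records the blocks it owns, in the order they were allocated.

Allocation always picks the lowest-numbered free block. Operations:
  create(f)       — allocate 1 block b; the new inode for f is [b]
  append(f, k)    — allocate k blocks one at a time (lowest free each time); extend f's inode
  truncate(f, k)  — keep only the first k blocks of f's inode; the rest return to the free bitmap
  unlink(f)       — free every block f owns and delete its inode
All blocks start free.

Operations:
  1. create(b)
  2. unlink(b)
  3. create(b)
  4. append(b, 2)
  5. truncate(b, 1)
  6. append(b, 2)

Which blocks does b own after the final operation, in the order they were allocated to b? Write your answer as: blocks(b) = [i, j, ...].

blocks(b) = [0, 1, 2]

create(b): bitmap=F.............. | b=[0]
unlink(b): bitmap=............... | 
create(b): bitmap=F.............. | b=[0]
append(b, 2): bitmap=FFF............ | b=[0, 1, 2]
truncate(b, 1): bitmap=F.............. | b=[0]
append(b, 2): bitmap=FFF............ | b=[0, 1, 2]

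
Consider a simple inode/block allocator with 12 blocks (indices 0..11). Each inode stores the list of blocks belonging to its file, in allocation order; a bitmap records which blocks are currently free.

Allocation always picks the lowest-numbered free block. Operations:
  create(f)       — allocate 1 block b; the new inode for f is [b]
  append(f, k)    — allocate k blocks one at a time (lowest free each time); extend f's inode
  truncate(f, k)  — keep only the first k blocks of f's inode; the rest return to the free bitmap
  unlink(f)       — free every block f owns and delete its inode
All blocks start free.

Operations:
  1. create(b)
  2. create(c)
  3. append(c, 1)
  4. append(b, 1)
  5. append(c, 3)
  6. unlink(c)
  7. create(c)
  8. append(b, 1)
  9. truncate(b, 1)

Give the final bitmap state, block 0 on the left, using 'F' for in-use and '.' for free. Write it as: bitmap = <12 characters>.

[1] create(b) — b=0 (map F...........)
[2] create(c) — b=0 c=1 (map FF..........)
[3] append(c, 1) — b=0 c=1,2 (map FFF.........)
[4] append(b, 1) — b=0,3 c=1,2 (map FFFF........)
[5] append(c, 3) — b=0,3 c=1,2,4,5,6 (map FFFFFFF.....)
[6] unlink(c) — b=0,3 (map F..F........)
[7] create(c) — b=0,3 c=1 (map FF.F........)
[8] append(b, 1) — b=0,3,2 c=1 (map FFFF........)
[9] truncate(b, 1) — b=0 c=1 (map FF..........)

bitmap = FF..........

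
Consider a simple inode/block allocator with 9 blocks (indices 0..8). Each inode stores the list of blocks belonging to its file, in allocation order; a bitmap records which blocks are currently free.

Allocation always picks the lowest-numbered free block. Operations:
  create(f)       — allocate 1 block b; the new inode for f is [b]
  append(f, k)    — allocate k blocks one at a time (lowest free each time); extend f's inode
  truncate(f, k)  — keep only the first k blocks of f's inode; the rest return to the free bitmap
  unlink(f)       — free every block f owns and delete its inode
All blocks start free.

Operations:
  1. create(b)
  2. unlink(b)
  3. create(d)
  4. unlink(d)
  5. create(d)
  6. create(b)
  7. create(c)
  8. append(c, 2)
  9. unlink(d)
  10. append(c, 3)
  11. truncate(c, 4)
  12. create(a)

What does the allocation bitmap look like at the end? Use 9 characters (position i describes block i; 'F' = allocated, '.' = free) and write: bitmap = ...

create(b): bitmap=F........ | b=[0]
unlink(b): bitmap=......... | 
create(d): bitmap=F........ | d=[0]
unlink(d): bitmap=......... | 
create(d): bitmap=F........ | d=[0]
create(b): bitmap=FF....... | b=[1] d=[0]
create(c): bitmap=FFF...... | b=[1] c=[2] d=[0]
append(c, 2): bitmap=FFFFF.... | b=[1] c=[2, 3, 4] d=[0]
unlink(d): bitmap=.FFFF.... | b=[1] c=[2, 3, 4]
append(c, 3): bitmap=FFFFFFF.. | b=[1] c=[2, 3, 4, 0, 5, 6]
truncate(c, 4): bitmap=FFFFF.... | b=[1] c=[2, 3, 4, 0]
create(a): bitmap=FFFFFF... | a=[5] b=[1] c=[2, 3, 4, 0]

bitmap = FFFFFF...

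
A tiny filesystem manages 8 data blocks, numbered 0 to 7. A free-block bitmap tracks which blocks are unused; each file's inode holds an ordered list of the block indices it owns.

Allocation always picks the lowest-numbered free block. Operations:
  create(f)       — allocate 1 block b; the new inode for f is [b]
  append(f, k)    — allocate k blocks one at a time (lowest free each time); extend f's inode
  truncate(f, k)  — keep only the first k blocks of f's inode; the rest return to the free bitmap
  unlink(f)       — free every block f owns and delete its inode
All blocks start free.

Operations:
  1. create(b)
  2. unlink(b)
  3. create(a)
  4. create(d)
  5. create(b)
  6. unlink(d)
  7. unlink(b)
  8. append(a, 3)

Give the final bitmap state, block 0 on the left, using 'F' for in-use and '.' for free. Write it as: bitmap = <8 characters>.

bitmap = FFFF....

after create(b) → b:[0]  free=[F.......]
after unlink(b) →   free=[........]
after create(a) → a:[0]  free=[F.......]
after create(d) → a:[0], d:[1]  free=[FF......]
after create(b) → a:[0], b:[2], d:[1]  free=[FFF.....]
after unlink(d) → a:[0], b:[2]  free=[F.F.....]
after unlink(b) → a:[0]  free=[F.......]
after append(a, 3) → a:[0, 1, 2, 3]  free=[FFFF....]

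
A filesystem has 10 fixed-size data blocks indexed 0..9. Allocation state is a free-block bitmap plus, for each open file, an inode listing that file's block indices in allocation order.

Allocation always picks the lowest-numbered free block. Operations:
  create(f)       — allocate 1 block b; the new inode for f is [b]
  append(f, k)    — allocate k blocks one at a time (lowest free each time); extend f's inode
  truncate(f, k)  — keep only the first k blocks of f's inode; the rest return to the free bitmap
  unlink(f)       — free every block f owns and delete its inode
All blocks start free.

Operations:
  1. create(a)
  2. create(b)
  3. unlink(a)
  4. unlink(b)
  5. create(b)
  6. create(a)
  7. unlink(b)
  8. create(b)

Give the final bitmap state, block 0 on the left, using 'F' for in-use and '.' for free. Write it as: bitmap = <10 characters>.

bitmap = FF........

  1. create(a)  ⇒  F.........  {a→[0]}
  2. create(b)  ⇒  FF........  {a→[0]; b→[1]}
  3. unlink(a)  ⇒  .F........  {b→[1]}
  4. unlink(b)  ⇒  ..........  {}
  5. create(b)  ⇒  F.........  {b→[0]}
  6. create(a)  ⇒  FF........  {a→[1]; b→[0]}
  7. unlink(b)  ⇒  .F........  {a→[1]}
  8. create(b)  ⇒  FF........  {a→[1]; b→[0]}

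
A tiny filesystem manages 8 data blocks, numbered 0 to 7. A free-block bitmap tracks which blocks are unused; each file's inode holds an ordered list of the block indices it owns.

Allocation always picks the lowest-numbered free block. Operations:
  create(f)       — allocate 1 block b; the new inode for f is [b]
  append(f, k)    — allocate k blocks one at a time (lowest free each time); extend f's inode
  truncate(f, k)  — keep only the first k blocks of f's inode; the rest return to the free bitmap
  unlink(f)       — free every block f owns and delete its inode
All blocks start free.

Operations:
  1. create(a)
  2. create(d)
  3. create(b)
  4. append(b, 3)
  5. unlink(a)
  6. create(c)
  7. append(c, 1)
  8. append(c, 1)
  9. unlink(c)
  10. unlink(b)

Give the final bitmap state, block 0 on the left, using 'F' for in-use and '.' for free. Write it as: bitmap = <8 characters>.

create(a): bitmap=F....... | a=[0]
create(d): bitmap=FF...... | a=[0] d=[1]
create(b): bitmap=FFF..... | a=[0] b=[2] d=[1]
append(b, 3): bitmap=FFFFFF.. | a=[0] b=[2, 3, 4, 5] d=[1]
unlink(a): bitmap=.FFFFF.. | b=[2, 3, 4, 5] d=[1]
create(c): bitmap=FFFFFF.. | b=[2, 3, 4, 5] c=[0] d=[1]
append(c, 1): bitmap=FFFFFFF. | b=[2, 3, 4, 5] c=[0, 6] d=[1]
append(c, 1): bitmap=FFFFFFFF | b=[2, 3, 4, 5] c=[0, 6, 7] d=[1]
unlink(c): bitmap=.FFFFF.. | b=[2, 3, 4, 5] d=[1]
unlink(b): bitmap=.F...... | d=[1]

bitmap = .F......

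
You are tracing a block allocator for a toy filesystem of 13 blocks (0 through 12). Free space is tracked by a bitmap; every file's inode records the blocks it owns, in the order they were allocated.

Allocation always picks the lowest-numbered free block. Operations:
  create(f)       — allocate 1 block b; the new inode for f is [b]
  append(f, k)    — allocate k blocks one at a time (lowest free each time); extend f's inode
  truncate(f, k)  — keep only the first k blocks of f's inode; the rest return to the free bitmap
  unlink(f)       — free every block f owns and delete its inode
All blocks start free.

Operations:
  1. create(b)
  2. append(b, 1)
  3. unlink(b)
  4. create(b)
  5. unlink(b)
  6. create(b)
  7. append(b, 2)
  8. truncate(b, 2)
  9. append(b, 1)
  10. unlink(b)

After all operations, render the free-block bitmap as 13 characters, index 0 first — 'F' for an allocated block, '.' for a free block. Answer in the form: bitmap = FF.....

create(b): bitmap=F............ | b=[0]
append(b, 1): bitmap=FF........... | b=[0, 1]
unlink(b): bitmap=............. | 
create(b): bitmap=F............ | b=[0]
unlink(b): bitmap=............. | 
create(b): bitmap=F............ | b=[0]
append(b, 2): bitmap=FFF.......... | b=[0, 1, 2]
truncate(b, 2): bitmap=FF........... | b=[0, 1]
append(b, 1): bitmap=FFF.......... | b=[0, 1, 2]
unlink(b): bitmap=............. | 

bitmap = .............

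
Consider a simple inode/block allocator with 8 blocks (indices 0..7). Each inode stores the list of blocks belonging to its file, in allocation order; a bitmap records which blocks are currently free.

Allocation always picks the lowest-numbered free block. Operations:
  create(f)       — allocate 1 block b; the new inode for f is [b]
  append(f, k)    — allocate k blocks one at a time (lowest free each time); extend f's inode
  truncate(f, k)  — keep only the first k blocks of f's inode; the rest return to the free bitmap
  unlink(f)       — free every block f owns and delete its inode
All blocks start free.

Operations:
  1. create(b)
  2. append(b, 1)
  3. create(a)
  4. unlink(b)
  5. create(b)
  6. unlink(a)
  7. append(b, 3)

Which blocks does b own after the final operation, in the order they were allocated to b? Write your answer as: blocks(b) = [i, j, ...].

create(b): bitmap=F....... | b=[0]
append(b, 1): bitmap=FF...... | b=[0, 1]
create(a): bitmap=FFF..... | a=[2] b=[0, 1]
unlink(b): bitmap=..F..... | a=[2]
create(b): bitmap=F.F..... | a=[2] b=[0]
unlink(a): bitmap=F....... | b=[0]
append(b, 3): bitmap=FFFF.... | b=[0, 1, 2, 3]

blocks(b) = [0, 1, 2, 3]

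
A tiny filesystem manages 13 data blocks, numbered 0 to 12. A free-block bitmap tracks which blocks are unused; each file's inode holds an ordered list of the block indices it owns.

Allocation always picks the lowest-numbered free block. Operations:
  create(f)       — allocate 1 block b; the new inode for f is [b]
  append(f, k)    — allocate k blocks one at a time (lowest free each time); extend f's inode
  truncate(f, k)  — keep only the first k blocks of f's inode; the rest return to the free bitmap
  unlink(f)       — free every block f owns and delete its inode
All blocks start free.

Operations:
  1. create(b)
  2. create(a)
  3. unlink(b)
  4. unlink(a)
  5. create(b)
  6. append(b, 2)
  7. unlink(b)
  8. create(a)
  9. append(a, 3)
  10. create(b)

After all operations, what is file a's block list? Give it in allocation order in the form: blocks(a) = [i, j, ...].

blocks(a) = [0, 1, 2, 3]

after create(b) → b:[0]  free=[F............]
after create(a) → a:[1], b:[0]  free=[FF...........]
after unlink(b) → a:[1]  free=[.F...........]
after unlink(a) →   free=[.............]
after create(b) → b:[0]  free=[F............]
after append(b, 2) → b:[0, 1, 2]  free=[FFF..........]
after unlink(b) →   free=[.............]
after create(a) → a:[0]  free=[F............]
after append(a, 3) → a:[0, 1, 2, 3]  free=[FFFF.........]
after create(b) → a:[0, 1, 2, 3], b:[4]  free=[FFFFF........]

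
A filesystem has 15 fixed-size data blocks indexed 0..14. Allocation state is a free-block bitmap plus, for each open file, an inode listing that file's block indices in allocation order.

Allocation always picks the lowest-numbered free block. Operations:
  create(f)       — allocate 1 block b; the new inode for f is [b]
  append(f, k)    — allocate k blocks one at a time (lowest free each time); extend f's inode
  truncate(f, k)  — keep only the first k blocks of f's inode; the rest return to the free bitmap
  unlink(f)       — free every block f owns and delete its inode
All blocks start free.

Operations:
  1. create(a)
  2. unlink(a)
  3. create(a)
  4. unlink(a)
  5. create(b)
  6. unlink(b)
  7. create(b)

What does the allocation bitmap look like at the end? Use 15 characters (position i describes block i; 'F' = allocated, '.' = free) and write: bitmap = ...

bitmap = F..............

[1] create(a) — a=0 (map F..............)
[2] unlink(a) —  (map ...............)
[3] create(a) — a=0 (map F..............)
[4] unlink(a) —  (map ...............)
[5] create(b) — b=0 (map F..............)
[6] unlink(b) —  (map ...............)
[7] create(b) — b=0 (map F..............)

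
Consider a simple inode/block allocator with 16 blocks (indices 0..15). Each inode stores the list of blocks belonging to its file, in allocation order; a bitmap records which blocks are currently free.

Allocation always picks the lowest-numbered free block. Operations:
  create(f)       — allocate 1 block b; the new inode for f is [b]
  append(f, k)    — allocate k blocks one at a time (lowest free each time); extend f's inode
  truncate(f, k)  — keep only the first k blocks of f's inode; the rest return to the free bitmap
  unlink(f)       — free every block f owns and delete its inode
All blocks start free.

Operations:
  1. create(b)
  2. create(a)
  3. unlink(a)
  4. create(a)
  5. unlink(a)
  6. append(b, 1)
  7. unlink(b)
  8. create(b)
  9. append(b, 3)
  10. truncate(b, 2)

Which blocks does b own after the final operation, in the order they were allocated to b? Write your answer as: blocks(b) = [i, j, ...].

blocks(b) = [0, 1]

after create(b) → b:[0]  free=[F...............]
after create(a) → a:[1], b:[0]  free=[FF..............]
after unlink(a) → b:[0]  free=[F...............]
after create(a) → a:[1], b:[0]  free=[FF..............]
after unlink(a) → b:[0]  free=[F...............]
after append(b, 1) → b:[0, 1]  free=[FF..............]
after unlink(b) →   free=[................]
after create(b) → b:[0]  free=[F...............]
after append(b, 3) → b:[0, 1, 2, 3]  free=[FFFF............]
after truncate(b, 2) → b:[0, 1]  free=[FF..............]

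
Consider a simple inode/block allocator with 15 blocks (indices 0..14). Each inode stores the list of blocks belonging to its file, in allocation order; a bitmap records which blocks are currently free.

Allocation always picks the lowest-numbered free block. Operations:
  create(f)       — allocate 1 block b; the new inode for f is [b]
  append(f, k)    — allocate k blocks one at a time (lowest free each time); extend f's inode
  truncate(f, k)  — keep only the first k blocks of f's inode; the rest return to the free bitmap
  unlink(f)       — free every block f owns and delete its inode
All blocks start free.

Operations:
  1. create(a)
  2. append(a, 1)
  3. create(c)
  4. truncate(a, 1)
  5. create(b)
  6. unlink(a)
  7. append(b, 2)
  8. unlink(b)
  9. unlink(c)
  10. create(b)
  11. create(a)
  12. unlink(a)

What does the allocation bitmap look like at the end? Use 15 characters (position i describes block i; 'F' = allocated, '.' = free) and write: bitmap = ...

[1] create(a) — a=0 (map F..............)
[2] append(a, 1) — a=0,1 (map FF.............)
[3] create(c) — a=0,1 c=2 (map FFF............)
[4] truncate(a, 1) — a=0 c=2 (map F.F............)
[5] create(b) — a=0 b=1 c=2 (map FFF............)
[6] unlink(a) — b=1 c=2 (map .FF............)
[7] append(b, 2) — b=1,0,3 c=2 (map FFFF...........)
[8] unlink(b) — c=2 (map ..F............)
[9] unlink(c) —  (map ...............)
[10] create(b) — b=0 (map F..............)
[11] create(a) — a=1 b=0 (map FF.............)
[12] unlink(a) — b=0 (map F..............)

bitmap = F..............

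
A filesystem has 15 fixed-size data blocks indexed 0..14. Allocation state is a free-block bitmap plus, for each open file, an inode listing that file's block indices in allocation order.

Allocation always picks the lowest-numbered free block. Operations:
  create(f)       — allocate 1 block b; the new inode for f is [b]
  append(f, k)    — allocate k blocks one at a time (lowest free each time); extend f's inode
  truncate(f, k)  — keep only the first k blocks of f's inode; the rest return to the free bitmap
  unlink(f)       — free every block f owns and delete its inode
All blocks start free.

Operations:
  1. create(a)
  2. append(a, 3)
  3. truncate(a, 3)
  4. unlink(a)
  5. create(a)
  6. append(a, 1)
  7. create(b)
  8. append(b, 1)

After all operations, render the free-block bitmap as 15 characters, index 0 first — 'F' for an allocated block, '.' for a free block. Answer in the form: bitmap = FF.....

[1] create(a) — a=0 (map F..............)
[2] append(a, 3) — a=0,1,2,3 (map FFFF...........)
[3] truncate(a, 3) — a=0,1,2 (map FFF............)
[4] unlink(a) —  (map ...............)
[5] create(a) — a=0 (map F..............)
[6] append(a, 1) — a=0,1 (map FF.............)
[7] create(b) — a=0,1 b=2 (map FFF............)
[8] append(b, 1) — a=0,1 b=2,3 (map FFFF...........)

bitmap = FFFF...........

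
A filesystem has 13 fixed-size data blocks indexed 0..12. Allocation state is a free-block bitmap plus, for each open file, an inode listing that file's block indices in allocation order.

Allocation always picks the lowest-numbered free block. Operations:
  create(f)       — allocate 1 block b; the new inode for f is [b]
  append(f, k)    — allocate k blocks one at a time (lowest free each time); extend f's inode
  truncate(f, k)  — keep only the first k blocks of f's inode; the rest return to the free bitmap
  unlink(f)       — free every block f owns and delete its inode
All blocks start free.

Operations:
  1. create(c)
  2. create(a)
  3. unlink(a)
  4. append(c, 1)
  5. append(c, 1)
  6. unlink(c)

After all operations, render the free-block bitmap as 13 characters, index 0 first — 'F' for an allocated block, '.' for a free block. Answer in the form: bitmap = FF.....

bitmap = .............

  1. create(c)  ⇒  F............  {c→[0]}
  2. create(a)  ⇒  FF...........  {a→[1]; c→[0]}
  3. unlink(a)  ⇒  F............  {c→[0]}
  4. append(c, 1)  ⇒  FF...........  {c→[0, 1]}
  5. append(c, 1)  ⇒  FFF..........  {c→[0, 1, 2]}
  6. unlink(c)  ⇒  .............  {}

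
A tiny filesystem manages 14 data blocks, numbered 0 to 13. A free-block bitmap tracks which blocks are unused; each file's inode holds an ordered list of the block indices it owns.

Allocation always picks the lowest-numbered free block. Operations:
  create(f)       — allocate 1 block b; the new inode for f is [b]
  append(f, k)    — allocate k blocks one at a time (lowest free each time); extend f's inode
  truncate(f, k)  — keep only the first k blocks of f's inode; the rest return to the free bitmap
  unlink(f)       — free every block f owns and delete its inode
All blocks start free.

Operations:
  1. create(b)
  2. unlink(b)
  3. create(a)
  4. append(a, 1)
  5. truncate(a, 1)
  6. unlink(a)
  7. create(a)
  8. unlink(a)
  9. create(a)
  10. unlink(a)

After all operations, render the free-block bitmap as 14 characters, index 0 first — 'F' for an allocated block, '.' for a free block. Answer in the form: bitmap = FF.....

after create(b) → b:[0]  free=[F.............]
after unlink(b) →   free=[..............]
after create(a) → a:[0]  free=[F.............]
after append(a, 1) → a:[0, 1]  free=[FF............]
after truncate(a, 1) → a:[0]  free=[F.............]
after unlink(a) →   free=[..............]
after create(a) → a:[0]  free=[F.............]
after unlink(a) →   free=[..............]
after create(a) → a:[0]  free=[F.............]
after unlink(a) →   free=[..............]

bitmap = ..............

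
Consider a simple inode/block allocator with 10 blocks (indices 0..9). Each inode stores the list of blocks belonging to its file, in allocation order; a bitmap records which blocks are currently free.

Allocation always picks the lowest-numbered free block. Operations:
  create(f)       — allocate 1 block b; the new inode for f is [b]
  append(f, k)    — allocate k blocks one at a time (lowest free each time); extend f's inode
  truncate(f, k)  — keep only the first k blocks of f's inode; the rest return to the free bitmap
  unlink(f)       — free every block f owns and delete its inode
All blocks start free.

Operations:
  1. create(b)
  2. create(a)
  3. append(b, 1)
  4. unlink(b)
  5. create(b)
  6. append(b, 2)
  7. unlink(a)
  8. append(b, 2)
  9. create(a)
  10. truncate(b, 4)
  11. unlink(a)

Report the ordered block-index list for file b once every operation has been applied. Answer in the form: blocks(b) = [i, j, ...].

blocks(b) = [0, 2, 3, 1]

[1] create(b) — b=0 (map F.........)
[2] create(a) — a=1 b=0 (map FF........)
[3] append(b, 1) — a=1 b=0,2 (map FFF.......)
[4] unlink(b) — a=1 (map .F........)
[5] create(b) — a=1 b=0 (map FF........)
[6] append(b, 2) — a=1 b=0,2,3 (map FFFF......)
[7] unlink(a) — b=0,2,3 (map F.FF......)
[8] append(b, 2) — b=0,2,3,1,4 (map FFFFF.....)
[9] create(a) — a=5 b=0,2,3,1,4 (map FFFFFF....)
[10] truncate(b, 4) — a=5 b=0,2,3,1 (map FFFF.F....)
[11] unlink(a) — b=0,2,3,1 (map FFFF......)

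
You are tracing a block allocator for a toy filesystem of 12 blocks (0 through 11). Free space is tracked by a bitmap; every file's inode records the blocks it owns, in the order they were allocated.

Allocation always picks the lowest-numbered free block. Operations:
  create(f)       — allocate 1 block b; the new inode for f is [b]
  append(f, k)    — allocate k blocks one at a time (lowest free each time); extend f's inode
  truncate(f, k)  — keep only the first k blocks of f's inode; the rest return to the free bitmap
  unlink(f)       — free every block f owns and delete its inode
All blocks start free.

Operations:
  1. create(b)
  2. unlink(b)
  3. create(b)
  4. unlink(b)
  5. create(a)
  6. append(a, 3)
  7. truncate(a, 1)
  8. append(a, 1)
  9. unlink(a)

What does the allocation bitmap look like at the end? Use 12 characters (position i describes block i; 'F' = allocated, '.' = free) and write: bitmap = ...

  1. create(b)  ⇒  F...........  {b→[0]}
  2. unlink(b)  ⇒  ............  {}
  3. create(b)  ⇒  F...........  {b→[0]}
  4. unlink(b)  ⇒  ............  {}
  5. create(a)  ⇒  F...........  {a→[0]}
  6. append(a, 3)  ⇒  FFFF........  {a→[0, 1, 2, 3]}
  7. truncate(a, 1)  ⇒  F...........  {a→[0]}
  8. append(a, 1)  ⇒  FF..........  {a→[0, 1]}
  9. unlink(a)  ⇒  ............  {}

bitmap = ............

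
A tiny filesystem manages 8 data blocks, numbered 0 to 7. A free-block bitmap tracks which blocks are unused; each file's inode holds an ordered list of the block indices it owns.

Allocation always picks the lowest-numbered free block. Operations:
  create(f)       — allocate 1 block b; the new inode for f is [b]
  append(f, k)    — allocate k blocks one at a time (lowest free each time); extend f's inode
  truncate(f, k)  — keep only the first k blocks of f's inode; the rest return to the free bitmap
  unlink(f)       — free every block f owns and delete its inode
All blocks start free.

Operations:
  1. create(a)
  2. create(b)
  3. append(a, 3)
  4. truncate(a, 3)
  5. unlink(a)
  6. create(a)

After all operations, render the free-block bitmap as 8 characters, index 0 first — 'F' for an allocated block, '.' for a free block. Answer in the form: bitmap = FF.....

bitmap = FF......

after create(a) → a:[0]  free=[F.......]
after create(b) → a:[0], b:[1]  free=[FF......]
after append(a, 3) → a:[0, 2, 3, 4], b:[1]  free=[FFFFF...]
after truncate(a, 3) → a:[0, 2, 3], b:[1]  free=[FFFF....]
after unlink(a) → b:[1]  free=[.F......]
after create(a) → a:[0], b:[1]  free=[FF......]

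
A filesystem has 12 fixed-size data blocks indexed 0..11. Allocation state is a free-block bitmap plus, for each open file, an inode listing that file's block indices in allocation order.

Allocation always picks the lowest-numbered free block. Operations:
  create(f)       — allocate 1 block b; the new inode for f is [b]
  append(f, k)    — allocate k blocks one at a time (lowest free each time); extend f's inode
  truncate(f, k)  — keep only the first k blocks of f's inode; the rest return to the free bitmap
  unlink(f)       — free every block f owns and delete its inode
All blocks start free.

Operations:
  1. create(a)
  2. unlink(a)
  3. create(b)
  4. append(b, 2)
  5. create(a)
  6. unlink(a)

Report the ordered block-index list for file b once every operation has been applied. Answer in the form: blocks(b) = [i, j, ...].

blocks(b) = [0, 1, 2]

create(a): bitmap=F........... | a=[0]
unlink(a): bitmap=............ | 
create(b): bitmap=F........... | b=[0]
append(b, 2): bitmap=FFF......... | b=[0, 1, 2]
create(a): bitmap=FFFF........ | a=[3] b=[0, 1, 2]
unlink(a): bitmap=FFF......... | b=[0, 1, 2]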